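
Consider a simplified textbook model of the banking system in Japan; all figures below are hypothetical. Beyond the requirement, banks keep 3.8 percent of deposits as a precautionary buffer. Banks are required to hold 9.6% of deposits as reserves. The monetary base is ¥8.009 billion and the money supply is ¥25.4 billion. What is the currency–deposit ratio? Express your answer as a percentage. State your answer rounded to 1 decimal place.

Using m = M/MB = 25.4/8.009 ≈ 3.171432. From m = (1 + c)/(c + rr + e), rearranging gives 1 + c = m·(c + rr + e), so c·(1 − m) = m·(rr + e) − 1.
Hence c = [m·(rr + e) − 1]/(1 − m) = [3.171432 × (0.096 + 0.038) − 1] / (1 − 3.171432) ≈ 0.264815.

26.5%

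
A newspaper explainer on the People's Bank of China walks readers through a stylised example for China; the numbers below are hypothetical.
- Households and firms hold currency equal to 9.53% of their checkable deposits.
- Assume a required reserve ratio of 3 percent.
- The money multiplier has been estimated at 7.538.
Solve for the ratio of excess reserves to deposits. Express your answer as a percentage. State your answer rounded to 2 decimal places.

2.00%

Using m = 7.538. Since m = (1 + c)/(c + rr + e), the denominator satisfies c + rr + e = (1 + c)/m = (1 + 0.0953) / 7.538 ≈ 0.145304.
With c = 0.0953 and rr = 0.03, the ratio of excess reserves to deposits is 0.145304 − 0.0953 − 0.03 = 0.020004.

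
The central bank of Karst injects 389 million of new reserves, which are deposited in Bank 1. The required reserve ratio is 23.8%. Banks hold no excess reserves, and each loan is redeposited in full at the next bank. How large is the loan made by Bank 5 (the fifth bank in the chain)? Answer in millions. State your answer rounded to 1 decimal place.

Each bank lends a fraction (1 − rr) = 0.7620 of the deposit it receives, so Bank 5 receives 389·0.7620^4 and lends 389·0.7620^5 ≈ 99.9366 million.

99.9 million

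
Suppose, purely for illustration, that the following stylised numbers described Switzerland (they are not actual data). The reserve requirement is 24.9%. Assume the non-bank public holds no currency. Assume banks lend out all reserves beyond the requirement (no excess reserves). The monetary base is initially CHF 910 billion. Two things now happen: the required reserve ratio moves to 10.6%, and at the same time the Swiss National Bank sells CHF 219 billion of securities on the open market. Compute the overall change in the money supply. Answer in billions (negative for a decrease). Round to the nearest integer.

CHF 2864 billion

Before: m₁ = 1 / (0.249) ≈ 4.0161, MB₁ = 910, so M₁ = 4.0161 × 910 = 3654.651 billion.
After: m₂ = 1 / (0.106) ≈ 9.4340, MB₂ = 910 − 219 = 691, so M₂ = 9.4340 × 691 = 6518.894 billion.
ΔM = M₂ − M₁ = 6518.894 − 3654.651 = 2864.243 billion.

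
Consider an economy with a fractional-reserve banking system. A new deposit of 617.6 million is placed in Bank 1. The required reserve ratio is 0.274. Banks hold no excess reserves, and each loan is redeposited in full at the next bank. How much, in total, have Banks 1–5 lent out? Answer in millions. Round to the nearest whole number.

Bank i lends (1 − rr)^i of the original deposit: Bank 1 lends 617.6·0.7260 = 448.3776, Bank 2 lends 617.6·0.7260² ≈ 325.5221, and so on.
Summing a geometric series: total = 617.6·[0.7260·(1 − 0.7260^5) / (1 − 0.7260)] ≈ 1306.3671 million.

1306 million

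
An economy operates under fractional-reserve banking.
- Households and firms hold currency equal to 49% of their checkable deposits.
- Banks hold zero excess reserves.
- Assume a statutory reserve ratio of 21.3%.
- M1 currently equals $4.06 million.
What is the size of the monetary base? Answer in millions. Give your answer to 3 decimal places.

$1.916 million

The money multiplier is m = (1 + c) / (rr + c) = (1 + 0.49) / (0.213 + 0.49) ≈ 2.11949.
MB = M / m = 4.06 / 2.11949 ≈ 1.9156 million.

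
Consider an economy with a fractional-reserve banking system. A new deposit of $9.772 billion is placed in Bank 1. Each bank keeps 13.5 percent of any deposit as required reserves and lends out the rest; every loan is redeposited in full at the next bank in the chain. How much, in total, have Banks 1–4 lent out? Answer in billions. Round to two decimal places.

$27.56 billion

Bank i lends (1 − rr)^i of the original deposit: Bank 1 lends 9.772·0.8650 ≈ 8.4528, Bank 2 lends 9.772·0.8650² ≈ 7.3117, and so on.
Summing a geometric series: total = 9.772·[0.8650·(1 − 0.8650^4) / (1 − 0.8650)] ≈ 27.5598 billion.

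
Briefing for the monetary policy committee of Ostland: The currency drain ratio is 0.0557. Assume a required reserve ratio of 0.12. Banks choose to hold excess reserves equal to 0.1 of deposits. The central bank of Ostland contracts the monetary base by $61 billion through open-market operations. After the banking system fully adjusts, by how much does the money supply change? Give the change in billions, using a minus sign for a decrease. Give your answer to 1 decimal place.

The money multiplier is m = (1 + c) / (rr + e + c) = (1 + 0.0557) / (0.12 + 0.1 + 0.0557) ≈ 3.8292.
The sale removes 61 billion of base, so ΔM = m × ΔMB = 3.8292 × (−61) = -233.5812 billion.

-233.6 billion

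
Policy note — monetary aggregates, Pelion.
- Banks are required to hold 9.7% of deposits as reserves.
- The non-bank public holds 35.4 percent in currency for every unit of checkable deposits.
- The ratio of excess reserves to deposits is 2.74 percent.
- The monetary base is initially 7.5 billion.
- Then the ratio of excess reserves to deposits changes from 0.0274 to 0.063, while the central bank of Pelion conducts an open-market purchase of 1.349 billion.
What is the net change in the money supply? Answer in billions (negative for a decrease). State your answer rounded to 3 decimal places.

2.083 billion

Before: m₁ = (1 + 0.354) / (0.097 + 0.0274 + 0.354) ≈ 2.83027, MB₁ = 7.5, so M₁ = 2.83027 × 7.5 ≈ 21.227 billion.
After: m₂ = (1 + 0.354) / (0.097 + 0.063 + 0.354) ≈ 2.63424, MB₂ = 7.5 + 1.349 = 8.849, so M₂ = 2.63424 × 8.849 ≈ 23.3104 billion.
ΔM = M₂ − M₁ = 23.3104 − 21.227 = 2.0834 billion.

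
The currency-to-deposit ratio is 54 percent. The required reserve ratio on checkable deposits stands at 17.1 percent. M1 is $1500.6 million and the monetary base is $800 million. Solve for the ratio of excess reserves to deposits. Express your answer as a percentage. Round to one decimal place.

Using m = M/MB = 1500.6/800 = 1.875750. Since m = (1 + c)/(c + rr + e), the denominator satisfies c + rr + e = (1 + c)/m = (1 + 0.54) / 1.875750 ≈ 0.821005.
With c = 0.54 and rr = 0.171, the ratio of excess reserves to deposits is 0.821005 − 0.54 − 0.171 = 0.110005.

11.0%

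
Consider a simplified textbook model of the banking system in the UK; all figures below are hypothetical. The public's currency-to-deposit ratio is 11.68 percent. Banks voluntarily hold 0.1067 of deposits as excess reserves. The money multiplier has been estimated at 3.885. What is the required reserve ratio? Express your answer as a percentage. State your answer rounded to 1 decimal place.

6.4%

Using m = 3.885. Since m = (1 + c)/(c + rr + e), the denominator satisfies c + rr + e = (1 + c)/m = (1 + 0.1168) / 3.885 ≈ 0.287465.
With c = 0.1168 and e = 0.1067, the required reserve ratio is 0.287465 − 0.1168 − 0.1067 = 0.063965.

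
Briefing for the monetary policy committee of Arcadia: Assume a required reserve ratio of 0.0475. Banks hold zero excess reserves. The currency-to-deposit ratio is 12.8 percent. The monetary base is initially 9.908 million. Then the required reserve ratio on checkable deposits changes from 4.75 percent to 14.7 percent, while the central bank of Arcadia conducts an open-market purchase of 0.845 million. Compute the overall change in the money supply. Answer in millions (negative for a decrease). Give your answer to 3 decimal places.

-19.575 million

Before: m₁ = (1 + 0.128) / (0.0475 + 0.128) ≈ 6.427350, MB₁ = 9.908, so M₁ = 6.427350 × 9.908 ≈ 63.6822 million.
After: m₂ = (1 + 0.128) / (0.147 + 0.128) ≈ 4.101818, MB₂ = 9.908 + 0.845 = 10.753, so M₂ = 4.101818 × 10.753 ≈ 44.1068 million.
ΔM = M₂ − M₁ = 44.1068 − 63.6822 = -19.5754 million.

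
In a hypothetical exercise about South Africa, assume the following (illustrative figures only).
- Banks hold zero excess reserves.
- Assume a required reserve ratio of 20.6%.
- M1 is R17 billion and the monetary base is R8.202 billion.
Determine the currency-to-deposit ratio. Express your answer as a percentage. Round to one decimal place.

Using m = M/MB = 17/8.202 ≈ 2.072665. From m = (1 + c)/(c + rr + e), rearranging gives 1 + c = m·(c + rr + e), so c·(1 − m) = m·(rr + e) − 1.
Hence c = [m·(rr + e) − 1]/(1 − m) = [2.072665 × (0.206 + 0) − 1] / (1 − 2.072665) ≈ 0.534212.

53.4%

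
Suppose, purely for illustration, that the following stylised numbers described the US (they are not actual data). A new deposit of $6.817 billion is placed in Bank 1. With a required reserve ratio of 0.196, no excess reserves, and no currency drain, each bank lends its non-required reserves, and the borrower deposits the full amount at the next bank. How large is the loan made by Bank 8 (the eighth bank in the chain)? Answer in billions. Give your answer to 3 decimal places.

Each bank lends a fraction (1 − rr) = 0.8040 of the deposit it receives, so Bank 8 receives 6.817·0.8040^7 and lends 6.817·0.8040^8 ≈ 1.1903 billion.

$1.190 billion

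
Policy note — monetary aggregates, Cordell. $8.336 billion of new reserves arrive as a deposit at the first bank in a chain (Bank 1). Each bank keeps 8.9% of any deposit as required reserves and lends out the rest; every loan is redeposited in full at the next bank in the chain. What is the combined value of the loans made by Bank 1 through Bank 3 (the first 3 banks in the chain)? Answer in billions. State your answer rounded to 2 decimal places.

$20.81 billion

Bank i lends (1 − rr)^i of the original deposit: Bank 1 lends 8.336·0.9110 ≈ 7.5941, Bank 2 lends 8.336·0.9110² ≈ 6.9182, and so on.
Summing a geometric series: total = 8.336·[0.9110·(1 − 0.9110^3) / (1 − 0.9110)] ≈ 20.8148 billion.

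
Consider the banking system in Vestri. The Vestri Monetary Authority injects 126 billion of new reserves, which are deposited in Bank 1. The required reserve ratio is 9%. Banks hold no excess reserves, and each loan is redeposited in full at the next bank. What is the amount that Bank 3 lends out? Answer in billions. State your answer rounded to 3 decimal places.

94.950 billion

Each bank lends a fraction (1 − rr) = 0.9100 of the deposit it receives, so Bank 3 receives 126·0.9100^2 and lends 126·0.9100^3 ≈ 94.9499 billion.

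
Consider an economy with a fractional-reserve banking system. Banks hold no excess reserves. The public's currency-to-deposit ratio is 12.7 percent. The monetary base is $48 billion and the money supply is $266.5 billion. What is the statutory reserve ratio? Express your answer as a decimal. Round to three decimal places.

0.076

Using m = M/MB = 266.5/48 ≈ 5.552083. Since m = (1 + c)/(c + rr + e), the denominator satisfies c + rr + e = (1 + c)/m = (1 + 0.127) / 5.552083 ≈ 0.202987.
With c = 0.127 and e = 0, the statutory reserve ratio is 0.202987 − 0.127 − 0 = 0.075987.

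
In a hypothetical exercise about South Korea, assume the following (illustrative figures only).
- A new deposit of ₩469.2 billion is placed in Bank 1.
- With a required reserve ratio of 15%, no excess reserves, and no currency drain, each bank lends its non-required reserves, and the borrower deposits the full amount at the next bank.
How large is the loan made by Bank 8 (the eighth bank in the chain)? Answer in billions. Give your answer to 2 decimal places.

Each bank lends a fraction (1 − rr) = 0.8500 of the deposit it receives, so Bank 8 receives 469.2·0.8500^7 and lends 469.2·0.8500^8 ≈ 127.8526 billion.

₩127.85 billion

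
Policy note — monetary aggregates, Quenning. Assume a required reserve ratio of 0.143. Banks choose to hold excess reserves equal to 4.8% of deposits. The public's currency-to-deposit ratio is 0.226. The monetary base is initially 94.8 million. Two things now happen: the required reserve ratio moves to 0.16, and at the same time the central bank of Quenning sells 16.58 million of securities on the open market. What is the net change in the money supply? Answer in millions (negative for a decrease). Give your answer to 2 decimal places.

Before: m₁ = (1 + 0.226) / (0.143 + 0.048 + 0.226) ≈ 2.94005, MB₁ = 94.8, so M₁ = 2.94005 × 94.8 ≈ 278.7167 million.
After: m₂ = (1 + 0.226) / (0.16 + 0.048 + 0.226) ≈ 2.82488, MB₂ = 94.8 − 16.58 = 78.22, so M₂ = 2.82488 × 78.22 ≈ 220.9621 million.
ΔM = M₂ − M₁ = 220.9621 − 278.7167 = -57.7546 million.

-57.75 million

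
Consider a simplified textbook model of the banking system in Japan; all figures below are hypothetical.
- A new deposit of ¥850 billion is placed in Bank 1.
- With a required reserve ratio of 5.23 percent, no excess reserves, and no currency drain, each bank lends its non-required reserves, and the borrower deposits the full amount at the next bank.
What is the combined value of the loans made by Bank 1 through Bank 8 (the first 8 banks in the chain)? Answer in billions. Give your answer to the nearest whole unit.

Bank i lends (1 − rr)^i of the original deposit: Bank 1 lends 850·0.9477 = 805.5450, Bank 2 lends 850·0.9477² ≈ 763.4150, and so on.
Summing a geometric series: total = 850·[0.9477·(1 − 0.9477^8) / (1 − 0.9477)] ≈ 5380.3724 billion.

¥5380 billion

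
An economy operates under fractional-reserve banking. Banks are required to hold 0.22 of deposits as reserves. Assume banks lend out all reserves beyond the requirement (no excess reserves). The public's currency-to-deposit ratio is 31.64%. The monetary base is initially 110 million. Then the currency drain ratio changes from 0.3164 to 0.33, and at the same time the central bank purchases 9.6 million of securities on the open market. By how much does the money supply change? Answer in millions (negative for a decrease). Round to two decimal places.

Before: m₁ = (1 + 0.3164) / (0.22 + 0.3164) ≈ 2.454139, MB₁ = 110, so M₁ = 2.454139 × 110 ≈ 269.9553 million.
After: m₂ = (1 + 0.33) / (0.22 + 0.33) ≈ 2.418182, MB₂ = 110 + 9.6 = 119.6, so M₂ = 2.418182 × 119.6 ≈ 289.2146 million.
ΔM = M₂ − M₁ = 289.2146 − 269.9553 = 19.2593 million.

19.26 million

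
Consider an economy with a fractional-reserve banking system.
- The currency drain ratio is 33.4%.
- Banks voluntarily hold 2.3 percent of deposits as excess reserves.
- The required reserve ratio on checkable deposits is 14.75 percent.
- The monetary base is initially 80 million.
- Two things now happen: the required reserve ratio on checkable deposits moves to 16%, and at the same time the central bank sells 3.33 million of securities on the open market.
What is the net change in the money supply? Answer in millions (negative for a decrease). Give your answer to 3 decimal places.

-13.707 million

Before: m₁ = (1 + 0.334) / (0.1475 + 0.023 + 0.334) ≈ 2.644202, MB₁ = 80, so M₁ = 2.644202 × 80 ≈ 211.5362 million.
After: m₂ = (1 + 0.334) / (0.16 + 0.023 + 0.334) ≈ 2.580271, MB₂ = 80 − 3.33 = 76.67, so M₂ = 2.580271 × 76.67 ≈ 197.8294 million.
ΔM = M₂ − M₁ = 197.8294 − 211.5362 = -13.7068 million.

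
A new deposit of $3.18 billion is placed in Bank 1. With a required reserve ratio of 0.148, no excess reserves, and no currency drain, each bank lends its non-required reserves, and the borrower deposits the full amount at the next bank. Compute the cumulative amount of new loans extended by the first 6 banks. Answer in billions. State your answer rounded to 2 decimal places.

Bank i lends (1 − rr)^i of the original deposit: Bank 1 lends 3.18·0.8520 ≈ 2.7094, Bank 2 lends 3.18·0.8520² ≈ 2.3084, and so on.
Summing a geometric series: total = 3.18·[0.8520·(1 − 0.8520^6) / (1 − 0.8520)] ≈ 11.3042 billion.

$11.30 billion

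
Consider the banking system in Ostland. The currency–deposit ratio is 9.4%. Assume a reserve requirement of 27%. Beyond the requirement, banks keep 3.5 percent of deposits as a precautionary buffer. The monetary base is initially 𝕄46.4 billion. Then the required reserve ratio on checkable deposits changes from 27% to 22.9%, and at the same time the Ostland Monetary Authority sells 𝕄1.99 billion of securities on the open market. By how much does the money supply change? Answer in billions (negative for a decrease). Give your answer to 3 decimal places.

𝕄8.489 billion

Before: m₁ = (1 + 0.094) / (0.27 + 0.035 + 0.094) ≈ 2.741855, MB₁ = 46.4, so M₁ = 2.741855 × 46.4 ≈ 127.2221 billion.
After: m₂ = (1 + 0.094) / (0.229 + 0.035 + 0.094) ≈ 3.055866, MB₂ = 46.4 − 1.99 = 44.41, so M₂ = 3.055866 × 44.41 ≈ 135.711 billion.
ΔM = M₂ − M₁ = 135.711 − 127.2221 = 8.4889 billion.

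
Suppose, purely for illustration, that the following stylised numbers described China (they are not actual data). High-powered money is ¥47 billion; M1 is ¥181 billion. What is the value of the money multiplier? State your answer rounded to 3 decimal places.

The money multiplier is m = M / MB = 181 / 47 ≈ 3.85106.

3.851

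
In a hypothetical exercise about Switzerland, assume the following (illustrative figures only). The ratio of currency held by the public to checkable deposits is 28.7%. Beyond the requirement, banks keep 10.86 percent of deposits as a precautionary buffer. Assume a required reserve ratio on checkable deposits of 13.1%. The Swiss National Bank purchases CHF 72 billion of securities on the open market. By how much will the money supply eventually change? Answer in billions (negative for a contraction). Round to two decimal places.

The money multiplier is m = (1 + c) / (rr + e + c) = (1 + 0.287) / (0.131 + 0.1086 + 0.287) ≈ 2.44398.
The purchase adds 72 billion of base, so ΔM = m × ΔMB = 2.44398 × (+72) ≈ 175.9666 billion.

CHF 175.97 billion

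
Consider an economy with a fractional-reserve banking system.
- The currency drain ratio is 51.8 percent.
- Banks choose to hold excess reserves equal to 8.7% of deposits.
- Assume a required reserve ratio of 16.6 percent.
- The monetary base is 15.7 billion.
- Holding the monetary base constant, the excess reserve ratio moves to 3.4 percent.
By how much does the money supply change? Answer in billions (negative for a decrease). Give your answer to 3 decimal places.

Initially m₁ = (1 + 0.518) / (0.166 + 0.087 + 0.518) ≈ 1.968872, so M₁ = 1.968872 × 15.7 ≈ 30.9113 billion.
After the change m₂ = (1 + 0.518) / (0.166 + 0.034 + 0.518) ≈ 2.114206, so M₂ = 2.114206 × 15.7 ≈ 33.193 billion.
ΔM = M₂ − M₁ = 33.193 − 30.9113 = 2.2817 billion.

2.282 billion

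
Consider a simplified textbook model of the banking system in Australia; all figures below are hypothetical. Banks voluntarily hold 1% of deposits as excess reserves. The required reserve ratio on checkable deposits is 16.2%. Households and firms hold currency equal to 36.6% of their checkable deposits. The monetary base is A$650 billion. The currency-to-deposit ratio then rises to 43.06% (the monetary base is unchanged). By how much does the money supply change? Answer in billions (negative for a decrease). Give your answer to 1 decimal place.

Initially m₁ = (1 + 0.366) / (0.162 + 0.01 + 0.366) ≈ 2.53903, so M₁ = 2.53903 × 650 = 1650.3695 billion.
After the change m₂ = (1 + 0.4306) / (0.162 + 0.01 + 0.4306) ≈ 2.37405, so M₂ = 2.37405 × 650 = 1543.1325 billion.
ΔM = M₂ − M₁ = 1543.1325 − 1650.3695 = -107.237 billion.

-107.2 billion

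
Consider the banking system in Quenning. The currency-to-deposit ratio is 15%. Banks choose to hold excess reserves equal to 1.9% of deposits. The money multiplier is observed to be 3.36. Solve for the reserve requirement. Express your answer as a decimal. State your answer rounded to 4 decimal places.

Using m = 3.36. Since m = (1 + c)/(c + rr + e), the denominator satisfies c + rr + e = (1 + c)/m = (1 + 0.15) / 3.36 ≈ 0.342262.
With c = 0.15 and e = 0.019, the reserve requirement is 0.342262 − 0.15 − 0.019 = 0.173262.

0.1733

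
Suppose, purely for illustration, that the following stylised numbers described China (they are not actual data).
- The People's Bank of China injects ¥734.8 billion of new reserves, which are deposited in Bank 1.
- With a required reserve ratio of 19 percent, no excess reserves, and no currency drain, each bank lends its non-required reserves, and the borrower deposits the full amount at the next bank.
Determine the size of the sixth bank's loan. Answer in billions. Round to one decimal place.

¥207.5 billion

Each bank lends a fraction (1 − rr) = 0.8100 of the deposit it receives, so Bank 6 receives 734.8·0.8100^5 and lends 734.8·0.8100^6 ≈ 207.5292 billion.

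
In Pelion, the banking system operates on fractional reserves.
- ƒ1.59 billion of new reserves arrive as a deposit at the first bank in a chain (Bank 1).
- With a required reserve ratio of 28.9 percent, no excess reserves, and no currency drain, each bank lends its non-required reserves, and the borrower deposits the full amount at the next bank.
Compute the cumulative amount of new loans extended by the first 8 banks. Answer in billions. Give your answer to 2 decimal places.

Bank i lends (1 − rr)^i of the original deposit: Bank 1 lends 1.59·0.7110 ≈ 1.1305, Bank 2 lends 1.59·0.7110² ≈ 0.8038, and so on.
Summing a geometric series: total = 1.59·[0.7110·(1 − 0.7110^8) / (1 − 0.7110)] ≈ 3.6563 billion.

ƒ3.66 billion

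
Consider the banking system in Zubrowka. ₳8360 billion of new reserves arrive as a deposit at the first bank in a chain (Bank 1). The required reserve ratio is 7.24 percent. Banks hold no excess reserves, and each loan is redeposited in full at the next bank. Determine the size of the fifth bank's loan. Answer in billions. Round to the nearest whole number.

₳5741 billion

Each bank lends a fraction (1 − rr) = 0.9276 of the deposit it receives, so Bank 5 receives 8360·0.9276^4 and lends 8360·0.9276^5 ≈ 5741.2965 billion.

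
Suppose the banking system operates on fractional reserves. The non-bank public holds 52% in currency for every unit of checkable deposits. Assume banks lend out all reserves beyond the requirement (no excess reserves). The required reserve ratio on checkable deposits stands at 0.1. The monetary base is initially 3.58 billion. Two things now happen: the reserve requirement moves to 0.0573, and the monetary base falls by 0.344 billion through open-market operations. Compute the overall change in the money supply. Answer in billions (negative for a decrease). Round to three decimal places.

Before: m₁ = (1 + 0.52) / (0.1 + 0.52) ≈ 2.45161, MB₁ = 3.58, so M₁ = 2.45161 × 3.58 ≈ 8.7768 billion.
After: m₂ = (1 + 0.52) / (0.0573 + 0.52) ≈ 2.63295, MB₂ = 3.58 − 0.344 = 3.236, so M₂ = 2.63295 × 3.236 ≈ 8.5202 billion.
ΔM = M₂ − M₁ = 8.5202 − 8.7768 = -0.2566 billion.

-0.257 billion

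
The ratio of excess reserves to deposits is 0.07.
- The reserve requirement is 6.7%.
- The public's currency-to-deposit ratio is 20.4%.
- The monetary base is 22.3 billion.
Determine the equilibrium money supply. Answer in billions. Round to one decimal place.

The money multiplier is m = (1 + c) / (rr + e + c) = (1 + 0.204) / (0.067 + 0.07 + 0.204) ≈ 3.5308.
So M = m × MB = 3.5308 × 22.3 ≈ 78.7368 billion.

78.7 billion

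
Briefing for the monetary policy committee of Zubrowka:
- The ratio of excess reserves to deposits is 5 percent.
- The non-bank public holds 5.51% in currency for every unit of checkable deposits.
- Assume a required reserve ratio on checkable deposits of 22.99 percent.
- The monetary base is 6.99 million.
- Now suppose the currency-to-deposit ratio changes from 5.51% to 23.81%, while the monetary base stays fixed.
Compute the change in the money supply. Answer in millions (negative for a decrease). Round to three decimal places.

Initially m₁ = (1 + 0.0551) / (0.2299 + 0.05 + 0.0551) ≈ 3.14955, so M₁ = 3.14955 × 6.99 ≈ 22.0154 million.
After the change m₂ = (1 + 0.2381) / (0.2299 + 0.05 + 0.2381) ≈ 2.39015, so M₂ = 2.39015 × 6.99 ≈ 16.7071 million.
ΔM = M₂ − M₁ = 16.7071 − 22.0154 = -5.3083 million.

-5.308 million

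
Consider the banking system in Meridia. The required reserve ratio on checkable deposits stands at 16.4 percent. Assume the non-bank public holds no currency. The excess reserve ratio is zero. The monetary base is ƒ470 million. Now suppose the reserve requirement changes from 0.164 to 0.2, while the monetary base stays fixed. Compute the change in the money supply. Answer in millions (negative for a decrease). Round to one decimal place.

Initially m₁ = 1 / (0.164) ≈ 6.09756, so M₁ = 6.09756 × 470 = 2865.8532 million.
After the change m₂ = 1 / (0.2) = 5, so M₂ = 5 × 470 = 2350 million.
ΔM = M₂ − M₁ = 2350 − 2865.8532 = -515.8532 million.

-515.9 million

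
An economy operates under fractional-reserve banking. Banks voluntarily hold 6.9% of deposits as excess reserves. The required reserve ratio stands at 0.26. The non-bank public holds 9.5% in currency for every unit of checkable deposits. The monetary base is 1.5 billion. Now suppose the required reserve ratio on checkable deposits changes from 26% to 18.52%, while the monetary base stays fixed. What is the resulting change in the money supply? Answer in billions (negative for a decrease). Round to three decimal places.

0.830 billion

Initially m₁ = (1 + 0.095) / (0.26 + 0.069 + 0.095) ≈ 2.58255, so M₁ = 2.58255 × 1.5 ≈ 3.8738 billion.
After the change m₂ = (1 + 0.095) / (0.1852 + 0.069 + 0.095) ≈ 3.13574, so M₂ = 3.13574 × 1.5 ≈ 4.7036 billion.
ΔM = M₂ − M₁ = 4.7036 − 3.8738 = 0.8298 billion.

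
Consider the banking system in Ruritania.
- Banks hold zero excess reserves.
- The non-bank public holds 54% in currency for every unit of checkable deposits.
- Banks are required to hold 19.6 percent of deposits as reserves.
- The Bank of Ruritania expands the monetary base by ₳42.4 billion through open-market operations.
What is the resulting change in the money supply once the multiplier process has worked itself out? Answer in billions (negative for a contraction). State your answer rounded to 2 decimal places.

The money multiplier is m = (1 + c) / (rr + c) = (1 + 0.54) / (0.196 + 0.54) ≈ 2.09239.
The purchase adds 42.4 billion of base, so ΔM = m × ΔMB = 2.09239 × (+42.4) ≈ 88.7173 billion.

₳88.72 billion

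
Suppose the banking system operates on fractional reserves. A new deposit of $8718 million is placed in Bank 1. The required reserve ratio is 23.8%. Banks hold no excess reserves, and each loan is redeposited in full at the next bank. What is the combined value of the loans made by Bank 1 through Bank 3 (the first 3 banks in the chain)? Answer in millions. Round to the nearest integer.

$15562 million

Bank i lends (1 − rr)^i of the original deposit: Bank 1 lends 8718·0.7620 = 6643.1160, Bank 2 lends 8718·0.7620² ≈ 5062.0544, and so on.
Summing a geometric series: total = 8718·[0.7620·(1 − 0.7620^3) / (1 − 0.7620)] ≈ 15562.4558 million.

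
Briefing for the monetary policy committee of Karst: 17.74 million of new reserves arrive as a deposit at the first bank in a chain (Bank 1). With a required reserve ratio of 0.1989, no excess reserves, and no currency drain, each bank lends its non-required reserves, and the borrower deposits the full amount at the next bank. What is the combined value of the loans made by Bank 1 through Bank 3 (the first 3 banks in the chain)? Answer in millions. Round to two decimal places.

34.72 million

Bank i lends (1 − rr)^i of the original deposit: Bank 1 lends 17.74·0.8011 ≈ 14.2115, Bank 2 lends 17.74·0.8011² ≈ 11.3848, and so on.
Summing a geometric series: total = 17.74·[0.8011·(1 − 0.8011^3) / (1 − 0.8011)] ≈ 34.7168 million.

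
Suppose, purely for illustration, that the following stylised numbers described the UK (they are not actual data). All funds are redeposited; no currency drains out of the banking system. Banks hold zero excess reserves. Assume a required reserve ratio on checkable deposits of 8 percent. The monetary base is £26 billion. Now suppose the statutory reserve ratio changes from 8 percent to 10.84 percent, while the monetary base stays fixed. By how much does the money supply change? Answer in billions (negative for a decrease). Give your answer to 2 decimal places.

-85.15 billion

Initially m₁ = 1 / (0.08) = 12.5, so M₁ = 12.5 × 26 = 325 billion.
After the change m₂ = 1 / (0.1084) ≈ 9.22509, so M₂ = 9.22509 × 26 ≈ 239.8523 billion.
ΔM = M₂ − M₁ = 239.8523 − 325 = -85.1477 billion.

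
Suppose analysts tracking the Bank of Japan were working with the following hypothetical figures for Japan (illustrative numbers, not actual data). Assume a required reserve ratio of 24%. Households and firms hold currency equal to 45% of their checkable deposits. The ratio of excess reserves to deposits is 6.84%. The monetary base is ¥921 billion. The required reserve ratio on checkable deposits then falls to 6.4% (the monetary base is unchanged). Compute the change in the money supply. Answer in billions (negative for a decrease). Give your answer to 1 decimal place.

¥532.1 billion

Initially m₁ = (1 + 0.45) / (0.24 + 0.0684 + 0.45) ≈ 1.91192, so M₁ = 1.91192 × 921 ≈ 1760.8783 billion.
After the change m₂ = (1 + 0.45) / (0.064 + 0.0684 + 0.45) ≈ 2.48970, so M₂ = 2.48970 × 921 = 2293.0137 billion.
ΔM = M₂ − M₁ = 2293.0137 − 1760.8783 = 532.1354 billion.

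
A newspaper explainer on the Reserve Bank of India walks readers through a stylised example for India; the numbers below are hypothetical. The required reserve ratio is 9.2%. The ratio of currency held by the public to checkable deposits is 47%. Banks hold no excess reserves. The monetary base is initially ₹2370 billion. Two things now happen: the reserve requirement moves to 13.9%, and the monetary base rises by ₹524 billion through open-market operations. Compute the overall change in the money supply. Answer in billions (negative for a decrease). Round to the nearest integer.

Before: m₁ = (1 + 0.47) / (0.092 + 0.47) ≈ 2.61566, MB₁ = 2370, so M₁ = 2.61566 × 2370 = 6199.1142 billion.
After: m₂ = (1 + 0.47) / (0.139 + 0.47) ≈ 2.41379, MB₂ = 2370 + 524 = 2894, so M₂ = 2.41379 × 2894 ≈ 6985.5083 billion.
ΔM = M₂ − M₁ = 6985.5083 − 6199.1142 = 786.3941 billion.

₹786 billion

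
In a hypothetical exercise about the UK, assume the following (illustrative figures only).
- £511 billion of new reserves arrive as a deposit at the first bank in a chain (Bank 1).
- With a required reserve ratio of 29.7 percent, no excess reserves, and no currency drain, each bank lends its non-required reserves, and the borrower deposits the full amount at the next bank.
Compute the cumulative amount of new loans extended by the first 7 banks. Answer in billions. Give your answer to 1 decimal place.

£1106.9 billion

Bank i lends (1 − rr)^i of the original deposit: Bank 1 lends 511·0.7030 = 359.2330, Bank 2 lends 511·0.7030² ≈ 252.5408, and so on.
Summing a geometric series: total = 511·[0.7030·(1 − 0.7030^7) / (1 − 0.7030)] ≈ 1106.9010 billion.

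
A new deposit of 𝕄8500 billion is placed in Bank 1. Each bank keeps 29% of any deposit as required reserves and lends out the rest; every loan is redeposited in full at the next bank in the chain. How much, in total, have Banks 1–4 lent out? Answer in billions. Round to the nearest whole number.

𝕄15522 billion

Bank i lends (1 − rr)^i of the original deposit: Bank 1 lends 8500·0.7100 = 6035.0000, Bank 2 lends 8500·0.7100² = 4284.8500, and so on.
Summing a geometric series: total = 8500·[0.7100·(1 − 0.7100^4) / (1 − 0.7100)] ≈ 15522.0864 billion.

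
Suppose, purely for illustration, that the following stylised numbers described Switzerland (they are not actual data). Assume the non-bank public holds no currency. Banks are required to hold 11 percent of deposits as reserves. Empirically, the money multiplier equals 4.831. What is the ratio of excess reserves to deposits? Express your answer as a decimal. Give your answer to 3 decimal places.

0.097

Using m = 4.831. Since m = (1 + c)/(c + rr + e), the denominator satisfies c + rr + e = (1 + c)/m = (1 + 0) / 4.831 ≈ 0.206996.
With c = 0 and rr = 0.11, the ratio of excess reserves to deposits is 0.206996 − 0 − 0.11 = 0.096996.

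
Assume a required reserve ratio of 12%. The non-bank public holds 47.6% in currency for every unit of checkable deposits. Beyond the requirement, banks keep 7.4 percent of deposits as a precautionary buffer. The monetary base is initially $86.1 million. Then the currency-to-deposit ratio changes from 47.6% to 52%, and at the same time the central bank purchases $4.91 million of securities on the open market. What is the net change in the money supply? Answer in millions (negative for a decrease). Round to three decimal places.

Before: m₁ = (1 + 0.476) / (0.12 + 0.074 + 0.476) ≈ 2.202985, MB₁ = 86.1, so M₁ = 2.202985 × 86.1 ≈ 189.677 million.
After: m₂ = (1 + 0.52) / (0.12 + 0.074 + 0.52) ≈ 2.128852, MB₂ = 86.1 + 4.91 = 91.01, so M₂ = 2.128852 × 91.01 ≈ 193.7468 million.
ΔM = M₂ − M₁ = 193.7468 − 189.677 = 4.0698 million.

$4.070 million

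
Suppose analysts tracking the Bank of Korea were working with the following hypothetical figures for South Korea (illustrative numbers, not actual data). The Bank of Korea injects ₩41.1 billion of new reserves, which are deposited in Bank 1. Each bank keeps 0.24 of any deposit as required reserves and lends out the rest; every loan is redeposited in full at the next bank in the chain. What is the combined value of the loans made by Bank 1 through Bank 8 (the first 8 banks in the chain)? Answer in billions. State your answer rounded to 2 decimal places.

Bank i lends (1 − rr)^i of the original deposit: Bank 1 lends 41.1·0.7600 = 31.2360, Bank 2 lends 41.1·0.7600² ≈ 23.7394, and so on.
Summing a geometric series: total = 41.1·[0.7600·(1 − 0.7600^8) / (1 − 0.7600)] ≈ 115.6639 billion.

₩115.66 billion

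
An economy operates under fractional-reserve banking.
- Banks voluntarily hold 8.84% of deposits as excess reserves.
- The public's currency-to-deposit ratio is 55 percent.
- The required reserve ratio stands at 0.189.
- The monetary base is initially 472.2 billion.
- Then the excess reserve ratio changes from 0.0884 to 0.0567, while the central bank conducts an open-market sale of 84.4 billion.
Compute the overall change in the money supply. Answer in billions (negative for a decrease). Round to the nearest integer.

Before: m₁ = (1 + 0.55) / (0.189 + 0.0884 + 0.55) ≈ 1.8733, MB₁ = 472.2, so M₁ = 1.8733 × 472.2 ≈ 884.5723 billion.
After: m₂ = (1 + 0.55) / (0.189 + 0.0567 + 0.55) ≈ 1.9480, MB₂ = 472.2 − 84.4 = 387.8, so M₂ = 1.9480 × 387.8 = 755.4344 billion.
ΔM = M₂ − M₁ = 755.4344 − 884.5723 = -129.1379 billion.

-129 billion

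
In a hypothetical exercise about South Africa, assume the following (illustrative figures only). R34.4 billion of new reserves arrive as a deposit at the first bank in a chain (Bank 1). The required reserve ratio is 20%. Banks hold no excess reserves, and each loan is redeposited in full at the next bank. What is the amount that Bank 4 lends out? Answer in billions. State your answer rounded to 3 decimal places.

Each bank lends a fraction (1 − rr) = 0.8000 of the deposit it receives, so Bank 4 receives 34.4·0.8000^3 and lends 34.4·0.8000^4 ≈ 14.0902 billion.

R14.090 billion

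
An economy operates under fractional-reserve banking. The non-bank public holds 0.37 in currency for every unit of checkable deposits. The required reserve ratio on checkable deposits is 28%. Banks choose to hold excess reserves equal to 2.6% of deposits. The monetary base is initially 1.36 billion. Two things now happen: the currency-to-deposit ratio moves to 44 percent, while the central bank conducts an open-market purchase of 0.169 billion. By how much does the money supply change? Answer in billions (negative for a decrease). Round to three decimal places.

0.195 billion

Before: m₁ = (1 + 0.37) / (0.28 + 0.026 + 0.37) ≈ 2.02663, MB₁ = 1.36, so M₁ = 2.02663 × 1.36 ≈ 2.7562 billion.
After: m₂ = (1 + 0.44) / (0.28 + 0.026 + 0.44) ≈ 1.93029, MB₂ = 1.36 + 0.169 = 1.529, so M₂ = 1.93029 × 1.529 ≈ 2.9514 billion.
ΔM = M₂ − M₁ = 2.9514 − 2.7562 = 0.1952 billion.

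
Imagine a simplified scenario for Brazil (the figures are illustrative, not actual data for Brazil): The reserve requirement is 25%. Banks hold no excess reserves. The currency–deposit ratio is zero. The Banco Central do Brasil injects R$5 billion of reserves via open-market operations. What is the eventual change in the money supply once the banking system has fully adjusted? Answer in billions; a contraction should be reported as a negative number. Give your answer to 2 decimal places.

The simple money multiplier is m = 1/rr = 1/0.25 = 4.
An open-market purchase increases the monetary base by 5 billion, so ΔM = m × ΔMB = 4 × 5 = 20 billion.

R$20.00 billion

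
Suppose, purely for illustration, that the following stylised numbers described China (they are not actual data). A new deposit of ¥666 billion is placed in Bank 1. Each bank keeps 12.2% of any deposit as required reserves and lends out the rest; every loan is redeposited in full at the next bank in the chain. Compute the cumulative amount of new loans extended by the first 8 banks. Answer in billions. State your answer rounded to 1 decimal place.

¥3100.4 billion

Bank i lends (1 − rr)^i of the original deposit: Bank 1 lends 666·0.8780 = 584.7480, Bank 2 lends 666·0.8780² ≈ 513.4087, and so on.
Summing a geometric series: total = 666·[0.8780·(1 − 0.8780^8) / (1 − 0.8780)] ≈ 3100.3747 billion.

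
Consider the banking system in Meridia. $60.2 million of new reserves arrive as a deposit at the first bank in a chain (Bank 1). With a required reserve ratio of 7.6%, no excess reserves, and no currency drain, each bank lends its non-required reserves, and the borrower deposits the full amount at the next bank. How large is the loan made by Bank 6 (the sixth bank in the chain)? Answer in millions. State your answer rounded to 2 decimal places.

$37.47 million

Each bank lends a fraction (1 − rr) = 0.9240 of the deposit it receives, so Bank 6 receives 60.2·0.9240^5 and lends 60.2·0.9240^6 ≈ 37.4652 million.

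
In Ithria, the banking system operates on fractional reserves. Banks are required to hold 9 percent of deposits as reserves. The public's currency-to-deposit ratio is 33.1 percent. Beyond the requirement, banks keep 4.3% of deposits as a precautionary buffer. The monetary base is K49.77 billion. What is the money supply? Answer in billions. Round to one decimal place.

The money multiplier is m = (1 + c) / (rr + e + c) = (1 + 0.331) / (0.09 + 0.043 + 0.331) ≈ 2.8685.
So M = m × MB = 2.8685 × 49.77 ≈ 142.7652 billion.

K142.8 billion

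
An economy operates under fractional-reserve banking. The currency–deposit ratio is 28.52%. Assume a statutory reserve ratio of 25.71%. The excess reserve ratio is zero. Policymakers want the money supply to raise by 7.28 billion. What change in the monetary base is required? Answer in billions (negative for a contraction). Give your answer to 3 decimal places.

The money multiplier is m = (1 + c) / (rr + c) = (1 + 0.2852) / (0.2571 + 0.2852) ≈ 2.36991.
ΔMB = ΔM / m = (+7.28) / 2.36991 ≈ 3.0718 billion.

3.072 billion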